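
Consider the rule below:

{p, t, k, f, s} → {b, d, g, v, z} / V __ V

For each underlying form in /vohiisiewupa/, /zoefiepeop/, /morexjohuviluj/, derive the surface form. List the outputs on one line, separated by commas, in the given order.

/vohiisiewupa/: /s/ is a voiceless obstruent between vowels /i/ and /i/, so it voices to [z]. /p/ is a voiceless obstruent between vowels /u/ and /a/, so it voices to [b]. → [vohiiziewuba].
/zoefiepeop/: /f/ is a voiceless obstruent between vowels /e/ and /i/, so it voices to [v]. /p/ is a voiceless obstruent between vowels /e/ and /e/, so it voices to [b]. → [zoeviebeop].
/morexjohuviluj/: the rule's environment is not met; surfaces unchanged as [morexjohuviluj].

vohiiziewuba, zoeviebeop, morexjohuviluj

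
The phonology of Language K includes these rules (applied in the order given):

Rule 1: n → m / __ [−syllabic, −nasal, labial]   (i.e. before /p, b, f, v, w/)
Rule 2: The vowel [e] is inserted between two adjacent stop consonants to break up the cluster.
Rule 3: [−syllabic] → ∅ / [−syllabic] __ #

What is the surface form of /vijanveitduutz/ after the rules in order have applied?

Rule 1 (nasal place assimilation): /n/ precedes the labial consonant /v/, so it assimilates in place to [m]. /vijanveitduutz/ → vijamveitduutz.
Rule 2 (stop-cluster e-epenthesis): /t/ and /d/ form a stop–stop cluster, so [e] is inserted between them. /vijamveitduutz/ → vijamveiteduutz.
Rule 3 (final cluster simplification): /z/ is the second consonant of a word-final cluster /tz/, so it deletes. /vijamveiteduutz/ → vijamveiteduut.

vijamveiteduut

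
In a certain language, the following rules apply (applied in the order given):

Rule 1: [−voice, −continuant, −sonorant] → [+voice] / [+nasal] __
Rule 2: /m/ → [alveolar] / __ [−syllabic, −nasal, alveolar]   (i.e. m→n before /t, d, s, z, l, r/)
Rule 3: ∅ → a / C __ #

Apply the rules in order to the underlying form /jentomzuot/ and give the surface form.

Rule 1 (post-nasal voicing): /t/ is a voiceless stop immediately after the nasal /n/, so it voices to [d]. /jentomzuot/ → jendomzuot.
Rule 2 (nasal place assimilation): /m/ precedes the alveolar consonant /z/, so it assimilates in place to [n]. /jendomzuot/ → jendonzuot.
Rule 3 (final a-epenthesis): the form ends in the consonant /t/, so [a] is inserted word-finally. /jendonzuot/ → jendonzuota.

jendonzuota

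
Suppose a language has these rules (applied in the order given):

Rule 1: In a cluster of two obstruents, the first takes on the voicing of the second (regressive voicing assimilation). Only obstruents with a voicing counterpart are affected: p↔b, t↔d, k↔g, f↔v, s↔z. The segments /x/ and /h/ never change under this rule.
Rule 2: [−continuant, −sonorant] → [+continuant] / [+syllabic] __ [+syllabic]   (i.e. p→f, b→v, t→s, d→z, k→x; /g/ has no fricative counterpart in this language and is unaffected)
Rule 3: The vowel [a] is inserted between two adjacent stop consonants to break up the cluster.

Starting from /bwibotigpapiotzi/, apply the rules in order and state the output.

Rule 1 (regressive voicing assimilation): /g/ precedes the voiceless obstruent /p/, so it devoices to [k] by assimilation. /t/ precedes the voiced obstruent /z/, so it voices to [d] by assimilation. /bwibotigpapiotzi/ → bwibotikpapiodzi.
Rule 2 (intervocalic spirantization): /b/ is a stop between vowels /i/ and /o/, so it spirantizes to the fricative [v]. /t/ is a stop between vowels /o/ and /i/, so it spirantizes to the fricative [s]. /p/ is a stop between vowels /a/ and /i/, so it spirantizes to the fricative [f]. /bwibotikpapiodzi/ → bwivosikpafiodzi.
Rule 3 (stop-cluster a-epenthesis): /k/ and /p/ form a stop–stop cluster, so [a] is inserted between them. /bwivosikpafiodzi/ → bwivosikapafiodzi.

bwivosikapafiodzi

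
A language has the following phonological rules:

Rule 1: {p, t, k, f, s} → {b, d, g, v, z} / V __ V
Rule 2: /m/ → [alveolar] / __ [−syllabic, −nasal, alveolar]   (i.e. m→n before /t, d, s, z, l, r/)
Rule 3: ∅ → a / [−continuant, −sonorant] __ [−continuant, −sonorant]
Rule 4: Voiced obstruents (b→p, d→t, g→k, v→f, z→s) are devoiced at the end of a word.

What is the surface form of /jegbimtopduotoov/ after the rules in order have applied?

jegabintopaduodoof

Rule 1 (intervocalic voicing): /t/ is a voiceless obstruent between vowels /o/ and /o/, so it voices to [d]. /jegbimtopduotoov/ → jegbimtopduodoov.
Rule 2 (nasal place assimilation): /m/ precedes the alveolar consonant /t/, so it assimilates in place to [n]. /jegbimtopduodoov/ → jegbintopduodoov.
Rule 3 (stop-cluster a-epenthesis): /g/ and /b/ form a stop–stop cluster, so [a] is inserted between them. /p/ and /d/ form a stop–stop cluster, so [a] is inserted between them. /jegbintopduodoov/ → jegabintopaduodoov.
Rule 4 (final devoicing): /v/ is a voiced obstruent in word-final position, so it devoices to [f]. /jegabintopaduodoov/ → jegabintopaduodoof.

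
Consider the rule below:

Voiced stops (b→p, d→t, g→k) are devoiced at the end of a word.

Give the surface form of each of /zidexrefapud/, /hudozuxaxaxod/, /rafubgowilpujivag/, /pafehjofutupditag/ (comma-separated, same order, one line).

zidexrefaput, hudozuxaxaxot, rafubgowilpujivak, pafehjofutupditak

/zidexrefapud/: /d/ is a voiced stop in word-final position, so it devoices to [t]. → [zidexrefaput].
/hudozuxaxaxod/: /d/ is a voiced stop in word-final position, so it devoices to [t]. → [hudozuxaxaxot].
/rafubgowilpujivag/: /g/ is a voiced stop in word-final position, so it devoices to [k]. → [rafubgowilpujivak].
/pafehjofutupditag/: /g/ is a voiced stop in word-final position, so it devoices to [k]. → [pafehjofutupditak].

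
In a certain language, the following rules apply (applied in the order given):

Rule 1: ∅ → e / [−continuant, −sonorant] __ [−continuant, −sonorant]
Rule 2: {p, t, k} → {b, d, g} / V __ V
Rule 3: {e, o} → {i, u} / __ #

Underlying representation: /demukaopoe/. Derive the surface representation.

demugaoboi

Rule 1 (stop-cluster e-epenthesis): no segment meets the environment; /demukaopoe/ is unchanged.
Rule 2 (intervocalic voicing): /k/ is a voiceless stop between vowels /u/ and /a/, so it voices to [g]. /p/ is a voiceless stop between vowels /o/ and /o/, so it voices to [b]. /demukaopoe/ → demugaoboe.
Rule 3 (final vowel raising): /e/ is a mid vowel in word-final position, so it raises to [i]. /demugaoboe/ → demugaoboi.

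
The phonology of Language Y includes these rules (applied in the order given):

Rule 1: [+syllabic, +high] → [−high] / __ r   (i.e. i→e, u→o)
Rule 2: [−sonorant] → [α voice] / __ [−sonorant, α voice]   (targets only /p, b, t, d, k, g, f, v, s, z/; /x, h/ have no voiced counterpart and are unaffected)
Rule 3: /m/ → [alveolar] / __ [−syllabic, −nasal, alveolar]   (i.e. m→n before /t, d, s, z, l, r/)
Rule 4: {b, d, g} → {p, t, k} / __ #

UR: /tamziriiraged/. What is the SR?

Rule 1 (pre-rhotic lowering): /i/ is a high vowel immediately before /r/, so it lowers to [e]. /i/ is a high vowel immediately before /r/, so it lowers to [e]. /tamziriiraged/ → tamzerieraged.
Rule 2 (regressive voicing assimilation): no segment meets the environment; /tamzerieraged/ is unchanged.
Rule 3 (nasal place assimilation): /m/ precedes the alveolar consonant /z/, so it assimilates in place to [n]. /tamzerieraged/ → tanzerieraged.
Rule 4 (final devoicing): /d/ is a voiced stop in word-final position, so it devoices to [t]. /tanzerieraged/ → tanzerieraget.

tanzerieraget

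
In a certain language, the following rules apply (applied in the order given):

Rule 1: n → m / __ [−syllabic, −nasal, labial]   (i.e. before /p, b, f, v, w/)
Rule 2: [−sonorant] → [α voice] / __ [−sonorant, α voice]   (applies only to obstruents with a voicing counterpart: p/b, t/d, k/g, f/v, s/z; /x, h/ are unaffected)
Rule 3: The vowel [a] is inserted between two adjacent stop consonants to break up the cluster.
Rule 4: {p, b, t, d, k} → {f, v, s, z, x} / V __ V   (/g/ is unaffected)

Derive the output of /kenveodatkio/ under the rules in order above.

Rule 1 (nasal place assimilation): /n/ precedes the labial consonant /v/, so it assimilates in place to [m]. /kenveodatkio/ → kemveodatkio.
Rule 2 (regressive voicing assimilation): no segment meets the environment; /kemveodatkio/ is unchanged.
Rule 3 (stop-cluster a-epenthesis): /t/ and /k/ form a stop–stop cluster, so [a] is inserted between them. /kemveodatkio/ → kemveodatakio.
Rule 4 (intervocalic spirantization): /d/ is a stop between vowels /o/ and /a/, so it spirantizes to the fricative [z]. /t/ is a stop between vowels /a/ and /a/, so it spirantizes to the fricative [s]. /k/ is a stop between vowels /a/ and /i/, so it spirantizes to the fricative [x]. /kemveodatakio/ → kemveozasaxio.

kemveozasaxio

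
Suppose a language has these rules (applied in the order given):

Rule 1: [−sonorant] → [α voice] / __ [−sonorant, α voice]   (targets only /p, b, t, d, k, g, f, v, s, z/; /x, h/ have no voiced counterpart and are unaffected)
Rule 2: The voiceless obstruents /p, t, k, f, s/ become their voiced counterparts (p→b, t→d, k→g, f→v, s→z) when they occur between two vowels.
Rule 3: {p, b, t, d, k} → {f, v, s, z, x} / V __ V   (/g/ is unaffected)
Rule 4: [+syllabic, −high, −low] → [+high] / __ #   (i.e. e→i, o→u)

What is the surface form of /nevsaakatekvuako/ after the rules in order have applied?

nefsaagazegvuagu

Rule 1 (regressive voicing assimilation): /v/ precedes the voiceless obstruent /s/, so it devoices to [f] by assimilation. /k/ precedes the voiced obstruent /v/, so it voices to [g] by assimilation. /nevsaakatekvuako/ → nefsaakategvuako.
Rule 2 (intervocalic voicing): /k/ is a voiceless obstruent between vowels /a/ and /a/, so it voices to [g]. /t/ is a voiceless obstruent between vowels /a/ and /e/, so it voices to [d]. /k/ is a voiceless obstruent between vowels /a/ and /o/, so it voices to [g]. /nefsaakategvuako/ → nefsaagadegvuago.
Rule 3 (intervocalic spirantization): /d/ is a stop between vowels /a/ and /e/, so it spirantizes to the fricative [z]. /nefsaagadegvuago/ → nefsaagazegvuago.
Rule 4 (final vowel raising): /o/ is a mid vowel in word-final position, so it raises to [u]. /nefsaagazegvuago/ → nefsaagazegvuagu.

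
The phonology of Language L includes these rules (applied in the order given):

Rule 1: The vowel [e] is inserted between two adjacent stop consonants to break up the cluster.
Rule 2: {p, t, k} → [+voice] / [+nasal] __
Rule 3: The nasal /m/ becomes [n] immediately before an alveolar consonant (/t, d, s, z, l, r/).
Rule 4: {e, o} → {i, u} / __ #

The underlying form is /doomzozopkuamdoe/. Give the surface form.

Rule 1 (stop-cluster e-epenthesis): /p/ and /k/ form a stop–stop cluster, so [e] is inserted between them. /doomzozopkuamdoe/ → doomzozopekuamdoe.
Rule 2 (post-nasal voicing): no segment meets the environment; /doomzozopekuamdoe/ is unchanged.
Rule 3 (nasal place assimilation): /m/ precedes the alveolar consonant /z/, so it assimilates in place to [n]. /m/ precedes the alveolar consonant /d/, so it assimilates in place to [n]. /doomzozopekuamdoe/ → doonzozopekuandoe.
Rule 4 (final vowel raising): /e/ is a mid vowel in word-final position, so it raises to [i]. /doonzozopekuandoe/ → doonzozopekuandoi.

doonzozopekuandoi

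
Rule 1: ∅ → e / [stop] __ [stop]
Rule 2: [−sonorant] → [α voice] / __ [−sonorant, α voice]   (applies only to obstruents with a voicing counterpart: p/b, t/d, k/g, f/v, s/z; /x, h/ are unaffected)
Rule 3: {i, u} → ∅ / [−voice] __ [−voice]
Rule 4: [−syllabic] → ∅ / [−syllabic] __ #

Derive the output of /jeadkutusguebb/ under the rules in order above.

Rule 1 (stop-cluster e-epenthesis): /d/ and /k/ form a stop–stop cluster, so [e] is inserted between them. /b/ and /b/ form a stop–stop cluster, so [e] is inserted between them. /jeadkutusguebb/ → jeadekutusguebeb.
Rule 2 (regressive voicing assimilation): /s/ precedes the voiced obstruent /g/, so it voices to [z] by assimilation. /jeadekutusguebeb/ → jeadekutuzguebeb.
Rule 3 (high vowel syncope): /u/ is a high vowel flanked by voiceless consonants /k/ and /t/, so it deletes. /jeadekutuzguebeb/ → jeadektuzguebeb.
Rule 4 (final cluster simplification): no segment meets the environment; /jeadektuzguebeb/ is unchanged.

jeadektuzguebeb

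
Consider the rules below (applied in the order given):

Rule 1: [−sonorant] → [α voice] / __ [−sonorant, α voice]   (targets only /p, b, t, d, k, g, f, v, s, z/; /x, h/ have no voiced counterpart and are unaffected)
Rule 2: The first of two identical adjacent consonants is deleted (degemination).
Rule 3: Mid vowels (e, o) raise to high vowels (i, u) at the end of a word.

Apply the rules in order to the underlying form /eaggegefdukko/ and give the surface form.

Rule 1 (regressive voicing assimilation): /f/ precedes the voiced obstruent /d/, so it voices to [v] by assimilation. /eaggegefdukko/ → eaggegevdukko.
Rule 2 (degemination): /gg/ is a geminate; the first /g/ deletes. /kk/ is a geminate; the first /k/ deletes. /eaggegevdukko/ → eagegevduko.
Rule 3 (final vowel raising): /o/ is a mid vowel in word-final position, so it raises to [u]. /eagegevduko/ → eagegevduku.

eagegevduku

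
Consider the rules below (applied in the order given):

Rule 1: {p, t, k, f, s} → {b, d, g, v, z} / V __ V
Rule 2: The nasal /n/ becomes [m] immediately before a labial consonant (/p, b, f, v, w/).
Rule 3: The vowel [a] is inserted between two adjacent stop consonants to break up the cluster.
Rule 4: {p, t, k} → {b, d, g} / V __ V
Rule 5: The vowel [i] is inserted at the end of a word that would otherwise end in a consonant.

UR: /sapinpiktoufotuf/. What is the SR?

Rule 1 (intervocalic voicing): /p/ is a voiceless obstruent between vowels /a/ and /i/, so it voices to [b]. /f/ is a voiceless obstruent between vowels /u/ and /o/, so it voices to [v]. /t/ is a voiceless obstruent between vowels /o/ and /u/, so it voices to [d]. /sapinpiktoufotuf/ → sabinpiktouvoduf.
Rule 2 (nasal place assimilation): /n/ precedes the labial consonant /p/, so it assimilates in place to [m]. /sabinpiktouvoduf/ → sabimpiktouvoduf.
Rule 3 (stop-cluster a-epenthesis): /k/ and /t/ form a stop–stop cluster, so [a] is inserted between them. /sabimpiktouvoduf/ → sabimpikatouvoduf.
Rule 4 (intervocalic voicing): /k/ is a voiceless stop between vowels /i/ and /a/, so it voices to [g]. /t/ is a voiceless stop between vowels /a/ and /o/, so it voices to [d]. /sabimpikatouvoduf/ → sabimpigadouvoduf.
Rule 5 (final i-epenthesis): the form ends in the consonant /f/, so [i] is inserted word-finally. /sabimpigadouvoduf/ → sabimpigadouvodufi.

sabimpigadouvodufi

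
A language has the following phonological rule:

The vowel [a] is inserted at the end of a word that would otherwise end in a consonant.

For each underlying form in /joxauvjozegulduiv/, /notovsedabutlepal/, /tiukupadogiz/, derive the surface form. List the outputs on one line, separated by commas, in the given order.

/joxauvjozegulduiv/: the form ends in the consonant /v/, so [a] is inserted word-finally. → [joxauvjozegulduiva].
/notovsedabutlepal/: the form ends in the consonant /l/, so [a] is inserted word-finally. → [notovsedabutlepala].
/tiukupadogiz/: the form ends in the consonant /z/, so [a] is inserted word-finally. → [tiukupadogiza].

joxauvjozegulduiva, notovsedabutlepala, tiukupadogiza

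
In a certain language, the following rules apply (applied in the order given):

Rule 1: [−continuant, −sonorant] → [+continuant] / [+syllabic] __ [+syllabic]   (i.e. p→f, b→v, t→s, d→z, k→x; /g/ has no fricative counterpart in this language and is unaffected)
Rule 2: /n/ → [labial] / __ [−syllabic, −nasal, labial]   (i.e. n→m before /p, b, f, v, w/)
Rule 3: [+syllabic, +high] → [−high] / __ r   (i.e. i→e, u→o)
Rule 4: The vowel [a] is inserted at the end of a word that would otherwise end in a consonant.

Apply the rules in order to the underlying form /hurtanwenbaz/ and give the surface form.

Rule 1 (intervocalic spirantization): no segment meets the environment; /hurtanwenbaz/ is unchanged.
Rule 2 (nasal place assimilation): /n/ precedes the labial consonant /w/, so it assimilates in place to [m]. /n/ precedes the labial consonant /b/, so it assimilates in place to [m]. /hurtanwenbaz/ → hurtamwembaz.
Rule 3 (pre-rhotic lowering): /u/ is a high vowel immediately before /r/, so it lowers to [o]. /hurtamwembaz/ → hortamwembaz.
Rule 4 (final a-epenthesis): the form ends in the consonant /z/, so [a] is inserted word-finally. /hortamwembaz/ → hortamwembaza.

hortamwembaza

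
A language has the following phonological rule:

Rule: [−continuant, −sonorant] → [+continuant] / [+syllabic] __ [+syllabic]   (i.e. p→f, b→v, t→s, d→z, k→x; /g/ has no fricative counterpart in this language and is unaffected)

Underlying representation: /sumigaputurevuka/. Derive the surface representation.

sumigafusurevuxa

/p/ is a stop between vowels /a/ and /u/, so it spirantizes to the fricative [f].
/t/ is a stop between vowels /u/ and /u/, so it spirantizes to the fricative [s].
/k/ is a stop between vowels /u/ and /a/, so it spirantizes to the fricative [x].
Surface form: [sumigafusurevuxa].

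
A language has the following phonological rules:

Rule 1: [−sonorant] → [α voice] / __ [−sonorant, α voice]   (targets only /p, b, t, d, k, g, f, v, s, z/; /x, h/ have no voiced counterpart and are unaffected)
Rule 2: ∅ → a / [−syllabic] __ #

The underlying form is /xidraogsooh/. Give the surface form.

xidraoksooha

Rule 1 (regressive voicing assimilation): /g/ precedes the voiceless obstruent /s/, so it devoices to [k] by assimilation. /xidraogsooh/ → xidraoksooh.
Rule 2 (final a-epenthesis): the form ends in the consonant /h/, so [a] is inserted word-finally. /xidraoksooh/ → xidraoksooha.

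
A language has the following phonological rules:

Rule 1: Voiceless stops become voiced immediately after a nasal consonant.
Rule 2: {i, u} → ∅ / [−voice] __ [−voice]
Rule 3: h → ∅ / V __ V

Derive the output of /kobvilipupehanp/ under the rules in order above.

kobvilippeanb

Rule 1 (post-nasal voicing): /p/ is a voiceless stop immediately after the nasal /n/, so it voices to [b]. /kobvilipupehanp/ → kobvilipupehanb.
Rule 2 (high vowel syncope): /u/ is a high vowel flanked by voiceless consonants /p/ and /p/, so it deletes. /kobvilipupehanb/ → kobvilippehanb.
Rule 3 (intervocalic h-deletion): /h/ occurs between vowels /e/ and /a/, so it deletes. /kobvilippehanb/ → kobvilippeanb.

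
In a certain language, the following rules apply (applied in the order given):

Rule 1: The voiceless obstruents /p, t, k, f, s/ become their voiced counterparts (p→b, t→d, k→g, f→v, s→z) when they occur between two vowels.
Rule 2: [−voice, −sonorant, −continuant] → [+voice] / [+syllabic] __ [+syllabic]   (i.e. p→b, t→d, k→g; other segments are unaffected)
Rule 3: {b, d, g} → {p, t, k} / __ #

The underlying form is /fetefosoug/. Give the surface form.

Rule 1 (intervocalic voicing): /t/ is a voiceless obstruent between vowels /e/ and /e/, so it voices to [d]. /f/ is a voiceless obstruent between vowels /e/ and /o/, so it voices to [v]. /s/ is a voiceless obstruent between vowels /o/ and /o/, so it voices to [z]. /fetefosoug/ → fedevozoug.
Rule 2 (intervocalic voicing): no segment meets the environment; /fedevozoug/ is unchanged.
Rule 3 (final devoicing): /g/ is a voiced stop in word-final position, so it devoices to [k]. /fedevozoug/ → fedevozouk.

fedevozouk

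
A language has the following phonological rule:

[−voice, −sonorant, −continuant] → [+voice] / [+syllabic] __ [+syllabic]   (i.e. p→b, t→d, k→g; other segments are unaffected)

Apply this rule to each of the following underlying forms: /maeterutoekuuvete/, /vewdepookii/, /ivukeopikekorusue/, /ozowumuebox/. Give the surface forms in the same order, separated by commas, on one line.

maederudoeguuvede, vewdeboogii, ivugeobigegorusue, ozowumuebox

/maeterutoekuuvete/: /t/ is a voiceless stop between vowels /e/ and /e/, so it voices to [d]. /t/ is a voiceless stop between vowels /u/ and /o/, so it voices to [d]. /k/ is a voiceless stop between vowels /e/ and /u/, so it voices to [g]. /t/ is a voiceless stop between vowels /e/ and /e/, so it voices to [d]. → [maederudoeguuvede].
/vewdepookii/: /p/ is a voiceless stop between vowels /e/ and /o/, so it voices to [b]. /k/ is a voiceless stop between vowels /o/ and /i/, so it voices to [g]. → [vewdeboogii].
/ivukeopikekorusue/: /k/ is a voiceless stop between vowels /u/ and /e/, so it voices to [g]. /p/ is a voiceless stop between vowels /o/ and /i/, so it voices to [b]. /k/ is a voiceless stop between vowels /i/ and /e/, so it voices to [g]. /k/ is a voiceless stop between vowels /e/ and /o/, so it voices to [g]. → [ivugeobigegorusue].
/ozowumuebox/: the rule's environment is not met; surfaces unchanged as [ozowumuebox].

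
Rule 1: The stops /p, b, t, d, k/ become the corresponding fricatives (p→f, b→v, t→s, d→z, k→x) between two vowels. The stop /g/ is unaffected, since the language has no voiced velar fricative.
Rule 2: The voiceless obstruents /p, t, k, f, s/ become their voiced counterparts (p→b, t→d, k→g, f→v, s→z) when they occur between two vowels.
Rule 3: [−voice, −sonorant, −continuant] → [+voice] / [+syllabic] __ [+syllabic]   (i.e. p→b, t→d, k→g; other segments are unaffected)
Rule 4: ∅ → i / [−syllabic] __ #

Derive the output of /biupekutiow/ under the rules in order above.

biuvexuziowi

Rule 1 (intervocalic spirantization): /p/ is a stop between vowels /u/ and /e/, so it spirantizes to the fricative [f]. /k/ is a stop between vowels /e/ and /u/, so it spirantizes to the fricative [x]. /t/ is a stop between vowels /u/ and /i/, so it spirantizes to the fricative [s]. /biupekutiow/ → biufexusiow.
Rule 2 (intervocalic voicing): /f/ is a voiceless obstruent between vowels /u/ and /e/, so it voices to [v]. /s/ is a voiceless obstruent between vowels /u/ and /i/, so it voices to [z]. /biufexusiow/ → biuvexuziow.
Rule 3 (intervocalic voicing): no segment meets the environment; /biuvexuziow/ is unchanged.
Rule 4 (final i-epenthesis): the form ends in the consonant /w/, so [i] is inserted word-finally. /biuvexuziow/ → biuvexuziowi.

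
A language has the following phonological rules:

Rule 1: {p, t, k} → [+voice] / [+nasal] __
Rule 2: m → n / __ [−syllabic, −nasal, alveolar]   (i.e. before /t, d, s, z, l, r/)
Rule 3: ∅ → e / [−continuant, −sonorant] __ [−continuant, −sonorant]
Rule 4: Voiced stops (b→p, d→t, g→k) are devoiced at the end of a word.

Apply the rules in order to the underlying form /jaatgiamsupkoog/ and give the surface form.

Rule 1 (post-nasal voicing): no segment meets the environment; /jaatgiamsupkoog/ is unchanged.
Rule 2 (nasal place assimilation): /m/ precedes the alveolar consonant /s/, so it assimilates in place to [n]. /jaatgiamsupkoog/ → jaatgiansupkoog.
Rule 3 (stop-cluster e-epenthesis): /t/ and /g/ form a stop–stop cluster, so [e] is inserted between them. /p/ and /k/ form a stop–stop cluster, so [e] is inserted between them. /jaatgiansupkoog/ → jaategiansupekoog.
Rule 4 (final devoicing): /g/ is a voiced stop in word-final position, so it devoices to [k]. /jaategiansupekoog/ → jaategiansupekook.

jaategiansupekook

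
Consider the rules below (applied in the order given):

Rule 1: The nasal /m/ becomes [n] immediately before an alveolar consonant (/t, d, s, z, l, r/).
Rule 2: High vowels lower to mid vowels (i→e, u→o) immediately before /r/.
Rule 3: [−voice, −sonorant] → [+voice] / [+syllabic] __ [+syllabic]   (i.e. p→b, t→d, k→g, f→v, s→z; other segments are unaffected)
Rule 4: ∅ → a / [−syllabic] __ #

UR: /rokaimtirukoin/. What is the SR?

rogainterugoina

Rule 1 (nasal place assimilation): /m/ precedes the alveolar consonant /t/, so it assimilates in place to [n]. /rokaimtirukoin/ → rokaintirukoin.
Rule 2 (pre-rhotic lowering): /i/ is a high vowel immediately before /r/, so it lowers to [e]. /rokaintirukoin/ → rokainterukoin.
Rule 3 (intervocalic voicing): /k/ is a voiceless obstruent between vowels /o/ and /a/, so it voices to [g]. /k/ is a voiceless obstruent between vowels /u/ and /o/, so it voices to [g]. /rokainterukoin/ → rogainterugoin.
Rule 4 (final a-epenthesis): the form ends in the consonant /n/, so [a] is inserted word-finally. /rogainterugoin/ → rogainterugoina.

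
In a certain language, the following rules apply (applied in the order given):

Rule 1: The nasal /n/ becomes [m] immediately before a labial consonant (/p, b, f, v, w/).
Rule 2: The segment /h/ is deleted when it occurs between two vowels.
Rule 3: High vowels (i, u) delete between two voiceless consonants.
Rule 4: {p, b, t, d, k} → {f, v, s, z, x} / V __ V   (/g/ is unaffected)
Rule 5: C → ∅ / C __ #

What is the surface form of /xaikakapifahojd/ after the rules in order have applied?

xaixaxapfaoj

Rule 1 (nasal place assimilation): no segment meets the environment; /xaikakapifahojd/ is unchanged.
Rule 2 (intervocalic h-deletion): /h/ occurs between vowels /a/ and /o/, so it deletes. /xaikakapifahojd/ → xaikakapifaojd.
Rule 3 (high vowel syncope): /i/ is a high vowel flanked by voiceless consonants /p/ and /f/, so it deletes. /xaikakapifaojd/ → xaikakapfaojd.
Rule 4 (intervocalic spirantization): /k/ is a stop between vowels /i/ and /a/, so it spirantizes to the fricative [x]. /k/ is a stop between vowels /a/ and /a/, so it spirantizes to the fricative [x]. /xaikakapfaojd/ → xaixaxapfaojd.
Rule 5 (final cluster simplification): /d/ is the second consonant of a word-final cluster /jd/, so it deletes. /xaixaxapfaojd/ → xaixaxapfaoj.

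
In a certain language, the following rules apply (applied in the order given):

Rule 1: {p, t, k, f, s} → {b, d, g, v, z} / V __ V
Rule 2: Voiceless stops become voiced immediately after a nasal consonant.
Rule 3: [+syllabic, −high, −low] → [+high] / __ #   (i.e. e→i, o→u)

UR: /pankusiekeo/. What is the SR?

Rule 1 (intervocalic voicing): /s/ is a voiceless obstruent between vowels /u/ and /i/, so it voices to [z]. /k/ is a voiceless obstruent between vowels /e/ and /e/, so it voices to [g]. /pankusiekeo/ → pankuziegeo.
Rule 2 (post-nasal voicing): /k/ is a voiceless stop immediately after the nasal /n/, so it voices to [g]. /pankuziegeo/ → panguziegeo.
Rule 3 (final vowel raising): /o/ is a mid vowel in word-final position, so it raises to [u]. /panguziegeo/ → panguziegeu.

panguziegeu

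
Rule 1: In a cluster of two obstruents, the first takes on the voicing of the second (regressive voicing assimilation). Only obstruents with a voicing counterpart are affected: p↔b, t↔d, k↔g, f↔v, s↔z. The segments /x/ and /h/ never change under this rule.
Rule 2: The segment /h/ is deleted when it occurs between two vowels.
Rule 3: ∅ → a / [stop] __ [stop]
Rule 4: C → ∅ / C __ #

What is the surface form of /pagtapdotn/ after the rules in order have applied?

pakatabadot

Rule 1 (regressive voicing assimilation): /g/ precedes the voiceless obstruent /t/, so it devoices to [k] by assimilation. /p/ precedes the voiced obstruent /d/, so it voices to [b] by assimilation. /pagtapdotn/ → paktabdotn.
Rule 2 (intervocalic h-deletion): no segment meets the environment; /paktabdotn/ is unchanged.
Rule 3 (stop-cluster a-epenthesis): /k/ and /t/ form a stop–stop cluster, so [a] is inserted between them. /b/ and /d/ form a stop–stop cluster, so [a] is inserted between them. /paktabdotn/ → pakatabadotn.
Rule 4 (final cluster simplification): /n/ is the second consonant of a word-final cluster /tn/, so it deletes. /pakatabadotn/ → pakatabadot.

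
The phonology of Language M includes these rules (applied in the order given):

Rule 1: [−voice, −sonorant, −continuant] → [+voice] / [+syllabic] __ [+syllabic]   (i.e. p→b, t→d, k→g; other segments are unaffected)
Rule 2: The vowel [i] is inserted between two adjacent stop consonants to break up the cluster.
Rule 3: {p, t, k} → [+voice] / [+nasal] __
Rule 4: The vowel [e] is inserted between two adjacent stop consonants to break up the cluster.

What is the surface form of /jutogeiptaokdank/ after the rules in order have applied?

Rule 1 (intervocalic voicing): /t/ is a voiceless stop between vowels /u/ and /o/, so it voices to [d]. /jutogeiptaokdank/ → judogeiptaokdank.
Rule 2 (stop-cluster i-epenthesis): /p/ and /t/ form a stop–stop cluster, so [i] is inserted between them. /k/ and /d/ form a stop–stop cluster, so [i] is inserted between them. /judogeiptaokdank/ → judogeipitaokidank.
Rule 3 (post-nasal voicing): /k/ is a voiceless stop immediately after the nasal /n/, so it voices to [g]. /judogeipitaokidank/ → judogeipitaokidang.
Rule 4 (stop-cluster e-epenthesis): no segment meets the environment; /judogeipitaokidang/ is unchanged.

judogeipitaokidang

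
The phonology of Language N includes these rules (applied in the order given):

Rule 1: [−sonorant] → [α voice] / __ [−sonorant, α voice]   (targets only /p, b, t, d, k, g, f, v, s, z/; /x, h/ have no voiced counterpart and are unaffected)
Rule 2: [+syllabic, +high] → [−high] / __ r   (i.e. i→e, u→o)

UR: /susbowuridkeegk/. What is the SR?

suzboworitkeekk

Rule 1 (regressive voicing assimilation): /s/ precedes the voiced obstruent /b/, so it voices to [z] by assimilation. /d/ precedes the voiceless obstruent /k/, so it devoices to [t] by assimilation. /g/ precedes the voiceless obstruent /k/, so it devoices to [k] by assimilation. /susbowuridkeegk/ → suzbowuritkeekk.
Rule 2 (pre-rhotic lowering): /u/ is a high vowel immediately before /r/, so it lowers to [o]. /suzbowuritkeekk/ → suzboworitkeekk.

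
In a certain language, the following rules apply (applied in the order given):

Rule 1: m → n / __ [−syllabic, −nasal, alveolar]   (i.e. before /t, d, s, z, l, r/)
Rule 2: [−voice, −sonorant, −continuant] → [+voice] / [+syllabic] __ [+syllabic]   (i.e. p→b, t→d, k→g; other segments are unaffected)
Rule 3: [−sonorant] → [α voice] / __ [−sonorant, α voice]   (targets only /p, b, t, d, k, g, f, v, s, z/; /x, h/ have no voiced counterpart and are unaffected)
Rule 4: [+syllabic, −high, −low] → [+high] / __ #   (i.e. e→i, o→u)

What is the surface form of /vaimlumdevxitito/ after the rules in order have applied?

Rule 1 (nasal place assimilation): /m/ precedes the alveolar consonant /l/, so it assimilates in place to [n]. /m/ precedes the alveolar consonant /d/, so it assimilates in place to [n]. /vaimlumdevxitito/ → vainlundevxitito.
Rule 2 (intervocalic voicing): /t/ is a voiceless stop between vowels /i/ and /i/, so it voices to [d]. /t/ is a voiceless stop between vowels /i/ and /o/, so it voices to [d]. /vainlundevxitito/ → vainlundevxidido.
Rule 3 (regressive voicing assimilation): /v/ precedes the voiceless obstruent /x/, so it devoices to [f] by assimilation. /vainlundevxidido/ → vainlundefxidido.
Rule 4 (final vowel raising): /o/ is a mid vowel in word-final position, so it raises to [u]. /vainlundefxidido/ → vainlundefxididu.

vainlundefxididu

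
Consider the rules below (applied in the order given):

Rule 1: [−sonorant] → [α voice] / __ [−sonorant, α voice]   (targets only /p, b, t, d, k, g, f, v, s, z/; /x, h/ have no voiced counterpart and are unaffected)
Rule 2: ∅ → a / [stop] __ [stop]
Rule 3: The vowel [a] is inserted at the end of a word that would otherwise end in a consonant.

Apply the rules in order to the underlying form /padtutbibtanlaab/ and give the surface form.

patatudabipatanlaaba

Rule 1 (regressive voicing assimilation): /d/ precedes the voiceless obstruent /t/, so it devoices to [t] by assimilation. /t/ precedes the voiced obstruent /b/, so it voices to [d] by assimilation. /b/ precedes the voiceless obstruent /t/, so it devoices to [p] by assimilation. /padtutbibtanlaab/ → pattudbiptanlaab.
Rule 2 (stop-cluster a-epenthesis): /t/ and /t/ form a stop–stop cluster, so [a] is inserted between them. /d/ and /b/ form a stop–stop cluster, so [a] is inserted between them. /p/ and /t/ form a stop–stop cluster, so [a] is inserted between them. /pattudbiptanlaab/ → patatudabipatanlaab.
Rule 3 (final a-epenthesis): the form ends in the consonant /b/, so [a] is inserted word-finally. /patatudabipatanlaab/ → patatudabipatanlaaba.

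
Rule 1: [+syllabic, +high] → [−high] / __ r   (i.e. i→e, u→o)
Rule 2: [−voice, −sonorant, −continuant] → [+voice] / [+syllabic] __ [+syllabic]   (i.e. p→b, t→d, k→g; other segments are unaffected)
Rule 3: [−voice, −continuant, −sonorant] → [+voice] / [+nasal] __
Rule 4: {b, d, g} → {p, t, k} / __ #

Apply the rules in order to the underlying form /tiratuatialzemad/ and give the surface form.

Rule 1 (pre-rhotic lowering): /i/ is a high vowel immediately before /r/, so it lowers to [e]. /tiratuatialzemad/ → teratuatialzemad.
Rule 2 (intervocalic voicing): /t/ is a voiceless stop between vowels /a/ and /u/, so it voices to [d]. /t/ is a voiceless stop between vowels /a/ and /i/, so it voices to [d]. /teratuatialzemad/ → teraduadialzemad.
Rule 3 (post-nasal voicing): no segment meets the environment; /teraduadialzemad/ is unchanged.
Rule 4 (final devoicing): /d/ is a voiced stop in word-final position, so it devoices to [t]. /teraduadialzemad/ → teraduadialzemat.

teraduadialzemat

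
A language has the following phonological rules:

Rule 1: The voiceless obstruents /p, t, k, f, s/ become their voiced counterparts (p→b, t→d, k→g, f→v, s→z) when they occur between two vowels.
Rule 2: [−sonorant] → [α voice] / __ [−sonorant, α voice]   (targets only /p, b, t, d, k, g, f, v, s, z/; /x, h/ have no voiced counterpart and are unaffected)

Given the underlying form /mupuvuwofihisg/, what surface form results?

mubuvuwovihizg

Rule 1 (intervocalic voicing): /p/ is a voiceless obstruent between vowels /u/ and /u/, so it voices to [b]. /f/ is a voiceless obstruent between vowels /o/ and /i/, so it voices to [v]. /mupuvuwofihisg/ → mubuvuwovihisg.
Rule 2 (regressive voicing assimilation): /s/ precedes the voiced obstruent /g/, so it voices to [z] by assimilation. /mubuvuwovihisg/ → mubuvuwovihizg.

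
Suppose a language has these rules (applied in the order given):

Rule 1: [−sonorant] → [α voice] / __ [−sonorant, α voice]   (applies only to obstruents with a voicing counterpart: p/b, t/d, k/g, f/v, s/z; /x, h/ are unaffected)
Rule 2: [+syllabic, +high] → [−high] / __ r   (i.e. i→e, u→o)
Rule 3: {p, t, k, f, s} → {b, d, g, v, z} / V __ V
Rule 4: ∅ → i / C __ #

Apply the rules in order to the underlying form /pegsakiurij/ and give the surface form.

Rule 1 (regressive voicing assimilation): /g/ precedes the voiceless obstruent /s/, so it devoices to [k] by assimilation. /pegsakiurij/ → peksakiurij.
Rule 2 (pre-rhotic lowering): /u/ is a high vowel immediately before /r/, so it lowers to [o]. /peksakiurij/ → peksakiorij.
Rule 3 (intervocalic voicing): /k/ is a voiceless obstruent between vowels /a/ and /i/, so it voices to [g]. /peksakiorij/ → peksagiorij.
Rule 4 (final i-epenthesis): the form ends in the consonant /j/, so [i] is inserted word-finally. /peksagiorij/ → peksagioriji.

peksagioriji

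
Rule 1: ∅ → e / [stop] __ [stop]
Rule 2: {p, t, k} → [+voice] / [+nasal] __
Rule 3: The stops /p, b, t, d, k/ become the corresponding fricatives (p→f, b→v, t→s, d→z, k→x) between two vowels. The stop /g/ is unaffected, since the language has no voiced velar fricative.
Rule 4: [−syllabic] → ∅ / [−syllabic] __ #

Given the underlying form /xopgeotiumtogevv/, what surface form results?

Rule 1 (stop-cluster e-epenthesis): /p/ and /g/ form a stop–stop cluster, so [e] is inserted between them. /xopgeotiumtogevv/ → xopegeotiumtogevv.
Rule 2 (post-nasal voicing): /t/ is a voiceless stop immediately after the nasal /m/, so it voices to [d]. /xopegeotiumtogevv/ → xopegeotiumdogevv.
Rule 3 (intervocalic spirantization): /p/ is a stop between vowels /o/ and /e/, so it spirantizes to the fricative [f]. /t/ is a stop between vowels /o/ and /i/, so it spirantizes to the fricative [s]. /xopegeotiumdogevv/ → xofegeosiumdogevv.
Rule 4 (final cluster simplification): /v/ is the second consonant of a word-final cluster /vv/, so it deletes. /xofegeosiumdogevv/ → xofegeosiumdogev.

xofegeosiumdogev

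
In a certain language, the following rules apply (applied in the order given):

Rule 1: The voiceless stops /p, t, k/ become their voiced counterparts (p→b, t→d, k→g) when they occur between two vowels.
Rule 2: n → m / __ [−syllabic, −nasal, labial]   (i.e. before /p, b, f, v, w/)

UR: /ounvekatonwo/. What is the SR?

oumvegadomwo

Rule 1 (intervocalic voicing): /k/ is a voiceless stop between vowels /e/ and /a/, so it voices to [g]. /t/ is a voiceless stop between vowels /a/ and /o/, so it voices to [d]. /ounvekatonwo/ → ounvegadonwo.
Rule 2 (nasal place assimilation): /n/ precedes the labial consonant /v/, so it assimilates in place to [m]. /n/ precedes the labial consonant /w/, so it assimilates in place to [m]. /ounvegadonwo/ → oumvegadomwo.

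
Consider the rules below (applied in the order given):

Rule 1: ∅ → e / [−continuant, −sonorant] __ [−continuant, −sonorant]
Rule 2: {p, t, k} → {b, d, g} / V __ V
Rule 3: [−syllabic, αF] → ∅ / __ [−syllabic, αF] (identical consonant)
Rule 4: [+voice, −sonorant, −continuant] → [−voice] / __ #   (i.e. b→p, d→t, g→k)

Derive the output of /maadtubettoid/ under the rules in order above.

Rule 1 (stop-cluster e-epenthesis): /d/ and /t/ form a stop–stop cluster, so [e] is inserted between them. /t/ and /t/ form a stop–stop cluster, so [e] is inserted between them. /maadtubettoid/ → maadetubetetoid.
Rule 2 (intervocalic voicing): /t/ is a voiceless stop between vowels /e/ and /u/, so it voices to [d]. /t/ is a voiceless stop between vowels /e/ and /e/, so it voices to [d]. /t/ is a voiceless stop between vowels /e/ and /o/, so it voices to [d]. /maadetubetetoid/ → maadedubededoid.
Rule 3 (degemination): no segment meets the environment; /maadedubededoid/ is unchanged.
Rule 4 (final devoicing): /d/ is a voiced stop in word-final position, so it devoices to [t]. /maadedubededoid/ → maadedubededoit.

maadedubededoit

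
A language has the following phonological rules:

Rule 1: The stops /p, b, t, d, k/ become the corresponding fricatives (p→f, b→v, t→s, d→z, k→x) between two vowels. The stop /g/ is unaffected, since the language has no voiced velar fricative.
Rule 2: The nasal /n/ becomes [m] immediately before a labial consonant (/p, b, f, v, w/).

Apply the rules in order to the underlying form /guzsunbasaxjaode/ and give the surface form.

Rule 1 (intervocalic spirantization): /d/ is a stop between vowels /o/ and /e/, so it spirantizes to the fricative [z]. /guzsunbasaxjaode/ → guzsunbasaxjaoze.
Rule 2 (nasal place assimilation): /n/ precedes the labial consonant /b/, so it assimilates in place to [m]. /guzsunbasaxjaoze/ → guzsumbasaxjaoze.

guzsumbasaxjaoze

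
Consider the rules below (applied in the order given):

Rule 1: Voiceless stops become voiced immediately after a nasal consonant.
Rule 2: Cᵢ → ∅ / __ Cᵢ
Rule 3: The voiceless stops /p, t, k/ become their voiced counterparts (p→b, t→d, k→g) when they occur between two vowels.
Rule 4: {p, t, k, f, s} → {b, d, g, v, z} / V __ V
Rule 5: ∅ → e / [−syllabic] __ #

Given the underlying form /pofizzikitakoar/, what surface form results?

Rule 1 (post-nasal voicing): no segment meets the environment; /pofizzikitakoar/ is unchanged.
Rule 2 (degemination): /zz/ is a geminate; the first /z/ deletes. /pofizzikitakoar/ → pofizikitakoar.
Rule 3 (intervocalic voicing): /k/ is a voiceless stop between vowels /i/ and /i/, so it voices to [g]. /t/ is a voiceless stop between vowels /i/ and /a/, so it voices to [d]. /k/ is a voiceless stop between vowels /a/ and /o/, so it voices to [g]. /pofizikitakoar/ → pofizigidagoar.
Rule 4 (intervocalic voicing): /f/ is a voiceless obstruent between vowels /o/ and /i/, so it voices to [v]. /pofizigidagoar/ → povizigidagoar.
Rule 5 (final e-epenthesis): the form ends in the consonant /r/, so [e] is inserted word-finally. /povizigidagoar/ → povizigidagoare.

povizigidagoare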